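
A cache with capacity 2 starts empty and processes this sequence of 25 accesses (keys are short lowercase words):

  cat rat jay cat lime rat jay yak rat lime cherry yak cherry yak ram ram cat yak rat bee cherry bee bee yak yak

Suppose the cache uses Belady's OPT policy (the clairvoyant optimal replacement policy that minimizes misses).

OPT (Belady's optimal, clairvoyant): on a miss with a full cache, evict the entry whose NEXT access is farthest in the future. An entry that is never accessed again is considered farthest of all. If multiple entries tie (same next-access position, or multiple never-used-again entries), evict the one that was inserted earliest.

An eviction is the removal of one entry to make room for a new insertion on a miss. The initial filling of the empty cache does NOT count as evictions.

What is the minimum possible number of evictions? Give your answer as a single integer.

OPT (Belady) simulation (capacity=2):
  1. access cat: MISS. Cache: [cat]
  2. access rat: MISS. Cache: [cat rat]
  3. access jay: MISS, evict rat (next use: step 6). Cache: [cat jay]
  4. access cat: HIT. Next use of cat: step 17. Cache: [cat jay]
  5. access lime: MISS, evict cat (next use: step 17). Cache: [jay lime]
  6. access rat: MISS, evict lime (next use: step 10). Cache: [jay rat]
  7. access jay: HIT. Next use of jay: never. Cache: [jay rat]
  8. access yak: MISS, evict jay (next use: never). Cache: [rat yak]
  9. access rat: HIT. Next use of rat: step 19. Cache: [rat yak]
  10. access lime: MISS, evict rat (next use: step 19). Cache: [yak lime]
  11. access cherry: MISS, evict lime (next use: never). Cache: [yak cherry]
  12. access yak: HIT. Next use of yak: step 14. Cache: [yak cherry]
  13. access cherry: HIT. Next use of cherry: step 21. Cache: [yak cherry]
  14. access yak: HIT. Next use of yak: step 18. Cache: [yak cherry]
  15. access ram: MISS, evict cherry (next use: step 21). Cache: [yak ram]
  16. access ram: HIT. Next use of ram: never. Cache: [yak ram]
  17. access cat: MISS, evict ram (next use: never). Cache: [yak cat]
  18. access yak: HIT. Next use of yak: step 24. Cache: [yak cat]
  19. access rat: MISS, evict cat (next use: never). Cache: [yak rat]
  20. access bee: MISS, evict rat (next use: never). Cache: [yak bee]
  21. access cherry: MISS, evict yak (next use: step 24). Cache: [bee cherry]
  22. access bee: HIT. Next use of bee: step 23. Cache: [bee cherry]
  23. access bee: HIT. Next use of bee: never. Cache: [bee cherry]
  24. access yak: MISS, evict bee (next use: never). Cache: [cherry yak]
  25. access yak: HIT. Next use of yak: never. Cache: [cherry yak]
Total: 11 hits, 14 misses, 12 evictions

Answer: 12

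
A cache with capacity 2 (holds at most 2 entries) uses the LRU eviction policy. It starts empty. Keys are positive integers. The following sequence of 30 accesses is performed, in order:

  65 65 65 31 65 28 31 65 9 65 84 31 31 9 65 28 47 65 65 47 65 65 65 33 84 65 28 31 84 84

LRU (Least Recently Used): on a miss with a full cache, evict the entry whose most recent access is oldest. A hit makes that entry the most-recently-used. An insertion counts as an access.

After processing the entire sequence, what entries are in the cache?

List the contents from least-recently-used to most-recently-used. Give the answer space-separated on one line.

LRU simulation (capacity=2):
  1. access 65: MISS. Cache (LRU->MRU): [65]
  2. access 65: HIT. Cache (LRU->MRU): [65]
  3. access 65: HIT. Cache (LRU->MRU): [65]
  4. access 31: MISS. Cache (LRU->MRU): [65 31]
  5. access 65: HIT. Cache (LRU->MRU): [31 65]
  6. access 28: MISS, evict 31. Cache (LRU->MRU): [65 28]
  7. access 31: MISS, evict 65. Cache (LRU->MRU): [28 31]
  8. access 65: MISS, evict 28. Cache (LRU->MRU): [31 65]
  9. access 9: MISS, evict 31. Cache (LRU->MRU): [65 9]
  10. access 65: HIT. Cache (LRU->MRU): [9 65]
  11. access 84: MISS, evict 9. Cache (LRU->MRU): [65 84]
  12. access 31: MISS, evict 65. Cache (LRU->MRU): [84 31]
  13. access 31: HIT. Cache (LRU->MRU): [84 31]
  14. access 9: MISS, evict 84. Cache (LRU->MRU): [31 9]
  15. access 65: MISS, evict 31. Cache (LRU->MRU): [9 65]
  16. access 28: MISS, evict 9. Cache (LRU->MRU): [65 28]
  17. access 47: MISS, evict 65. Cache (LRU->MRU): [28 47]
  18. access 65: MISS, evict 28. Cache (LRU->MRU): [47 65]
  19. access 65: HIT. Cache (LRU->MRU): [47 65]
  20. access 47: HIT. Cache (LRU->MRU): [65 47]
  21. access 65: HIT. Cache (LRU->MRU): [47 65]
  22. access 65: HIT. Cache (LRU->MRU): [47 65]
  23. access 65: HIT. Cache (LRU->MRU): [47 65]
  24. access 33: MISS, evict 47. Cache (LRU->MRU): [65 33]
  25. access 84: MISS, evict 65. Cache (LRU->MRU): [33 84]
  26. access 65: MISS, evict 33. Cache (LRU->MRU): [84 65]
  27. access 28: MISS, evict 84. Cache (LRU->MRU): [65 28]
  28. access 31: MISS, evict 65. Cache (LRU->MRU): [28 31]
  29. access 84: MISS, evict 28. Cache (LRU->MRU): [31 84]
  30. access 84: HIT. Cache (LRU->MRU): [31 84]
Total: 11 hits, 19 misses, 17 evictions

Answer: 31 84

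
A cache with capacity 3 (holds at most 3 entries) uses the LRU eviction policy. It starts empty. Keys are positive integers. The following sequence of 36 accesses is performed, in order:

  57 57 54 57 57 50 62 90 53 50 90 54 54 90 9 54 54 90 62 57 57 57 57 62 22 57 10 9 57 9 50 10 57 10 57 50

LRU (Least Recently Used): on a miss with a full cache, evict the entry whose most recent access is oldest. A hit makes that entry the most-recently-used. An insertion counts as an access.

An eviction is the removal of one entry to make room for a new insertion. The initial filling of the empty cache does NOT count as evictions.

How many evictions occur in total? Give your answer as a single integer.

Answer: 14

Derivation:
LRU simulation (capacity=3):
  1. access 57: MISS. Cache (LRU->MRU): [57]
  2. access 57: HIT. Cache (LRU->MRU): [57]
  3. access 54: MISS. Cache (LRU->MRU): [57 54]
  4. access 57: HIT. Cache (LRU->MRU): [54 57]
  5. access 57: HIT. Cache (LRU->MRU): [54 57]
  6. access 50: MISS. Cache (LRU->MRU): [54 57 50]
  7. access 62: MISS, evict 54. Cache (LRU->MRU): [57 50 62]
  8. access 90: MISS, evict 57. Cache (LRU->MRU): [50 62 90]
  9. access 53: MISS, evict 50. Cache (LRU->MRU): [62 90 53]
  10. access 50: MISS, evict 62. Cache (LRU->MRU): [90 53 50]
  11. access 90: HIT. Cache (LRU->MRU): [53 50 90]
  12. access 54: MISS, evict 53. Cache (LRU->MRU): [50 90 54]
  13. access 54: HIT. Cache (LRU->MRU): [50 90 54]
  14. access 90: HIT. Cache (LRU->MRU): [50 54 90]
  15. access 9: MISS, evict 50. Cache (LRU->MRU): [54 90 9]
  16. access 54: HIT. Cache (LRU->MRU): [90 9 54]
  17. access 54: HIT. Cache (LRU->MRU): [90 9 54]
  18. access 90: HIT. Cache (LRU->MRU): [9 54 90]
  19. access 62: MISS, evict 9. Cache (LRU->MRU): [54 90 62]
  20. access 57: MISS, evict 54. Cache (LRU->MRU): [90 62 57]
  21. access 57: HIT. Cache (LRU->MRU): [90 62 57]
  22. access 57: HIT. Cache (LRU->MRU): [90 62 57]
  23. access 57: HIT. Cache (LRU->MRU): [90 62 57]
  24. access 62: HIT. Cache (LRU->MRU): [90 57 62]
  25. access 22: MISS, evict 90. Cache (LRU->MRU): [57 62 22]
  26. access 57: HIT. Cache (LRU->MRU): [62 22 57]
  27. access 10: MISS, evict 62. Cache (LRU->MRU): [22 57 10]
  28. access 9: MISS, evict 22. Cache (LRU->MRU): [57 10 9]
  29. access 57: HIT. Cache (LRU->MRU): [10 9 57]
  30. access 9: HIT. Cache (LRU->MRU): [10 57 9]
  31. access 50: MISS, evict 10. Cache (LRU->MRU): [57 9 50]
  32. access 10: MISS, evict 57. Cache (LRU->MRU): [9 50 10]
  33. access 57: MISS, evict 9. Cache (LRU->MRU): [50 10 57]
  34. access 10: HIT. Cache (LRU->MRU): [50 57 10]
  35. access 57: HIT. Cache (LRU->MRU): [50 10 57]
  36. access 50: HIT. Cache (LRU->MRU): [10 57 50]
Total: 19 hits, 17 misses, 14 evictions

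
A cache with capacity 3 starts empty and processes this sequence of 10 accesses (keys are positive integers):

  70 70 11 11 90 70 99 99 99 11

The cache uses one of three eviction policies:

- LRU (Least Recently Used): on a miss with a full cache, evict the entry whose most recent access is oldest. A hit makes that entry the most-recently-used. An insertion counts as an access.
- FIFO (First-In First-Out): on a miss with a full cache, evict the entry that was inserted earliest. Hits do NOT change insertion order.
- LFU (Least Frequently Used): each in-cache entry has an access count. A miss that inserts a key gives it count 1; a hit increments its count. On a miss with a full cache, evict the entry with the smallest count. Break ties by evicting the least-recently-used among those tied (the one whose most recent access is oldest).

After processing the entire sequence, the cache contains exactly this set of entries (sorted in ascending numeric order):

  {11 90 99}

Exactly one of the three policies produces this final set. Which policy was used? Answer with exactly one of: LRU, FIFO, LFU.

Answer: FIFO

Derivation:
Simulating under each policy and comparing final sets:
  LRU: final set = {11 70 99} -> differs
  FIFO: final set = {11 90 99} -> MATCHES target
  LFU: final set = {11 70 99} -> differs
Only FIFO produces the target set.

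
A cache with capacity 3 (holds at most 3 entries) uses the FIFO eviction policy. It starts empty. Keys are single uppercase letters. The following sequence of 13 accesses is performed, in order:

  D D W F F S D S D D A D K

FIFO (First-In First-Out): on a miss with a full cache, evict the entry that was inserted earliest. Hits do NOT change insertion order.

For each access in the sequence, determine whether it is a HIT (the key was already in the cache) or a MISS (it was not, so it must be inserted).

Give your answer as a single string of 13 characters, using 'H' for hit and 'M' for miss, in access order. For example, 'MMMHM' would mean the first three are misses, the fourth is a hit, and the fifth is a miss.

FIFO simulation (capacity=3):
  1. access D: MISS. Cache (old->new): [D]
  2. access D: HIT. Cache (old->new): [D]
  3. access W: MISS. Cache (old->new): [D W]
  4. access F: MISS. Cache (old->new): [D W F]
  5. access F: HIT. Cache (old->new): [D W F]
  6. access S: MISS, evict D. Cache (old->new): [W F S]
  7. access D: MISS, evict W. Cache (old->new): [F S D]
  8. access S: HIT. Cache (old->new): [F S D]
  9. access D: HIT. Cache (old->new): [F S D]
  10. access D: HIT. Cache (old->new): [F S D]
  11. access A: MISS, evict F. Cache (old->new): [S D A]
  12. access D: HIT. Cache (old->new): [S D A]
  13. access K: MISS, evict S. Cache (old->new): [D A K]
Total: 6 hits, 7 misses, 4 evictions

Answer: MHMMHMMHHHMHM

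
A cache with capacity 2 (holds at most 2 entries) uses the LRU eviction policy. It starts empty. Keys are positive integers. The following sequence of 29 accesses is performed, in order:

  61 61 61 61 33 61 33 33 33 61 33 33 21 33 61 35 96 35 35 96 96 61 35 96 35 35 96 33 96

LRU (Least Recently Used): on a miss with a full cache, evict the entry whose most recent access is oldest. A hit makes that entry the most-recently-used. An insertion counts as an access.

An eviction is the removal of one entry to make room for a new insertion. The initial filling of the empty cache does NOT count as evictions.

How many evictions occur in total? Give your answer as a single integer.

LRU simulation (capacity=2):
  1. access 61: MISS. Cache (LRU->MRU): [61]
  2. access 61: HIT. Cache (LRU->MRU): [61]
  3. access 61: HIT. Cache (LRU->MRU): [61]
  4. access 61: HIT. Cache (LRU->MRU): [61]
  5. access 33: MISS. Cache (LRU->MRU): [61 33]
  6. access 61: HIT. Cache (LRU->MRU): [33 61]
  7. access 33: HIT. Cache (LRU->MRU): [61 33]
  8. access 33: HIT. Cache (LRU->MRU): [61 33]
  9. access 33: HIT. Cache (LRU->MRU): [61 33]
  10. access 61: HIT. Cache (LRU->MRU): [33 61]
  11. access 33: HIT. Cache (LRU->MRU): [61 33]
  12. access 33: HIT. Cache (LRU->MRU): [61 33]
  13. access 21: MISS, evict 61. Cache (LRU->MRU): [33 21]
  14. access 33: HIT. Cache (LRU->MRU): [21 33]
  15. access 61: MISS, evict 21. Cache (LRU->MRU): [33 61]
  16. access 35: MISS, evict 33. Cache (LRU->MRU): [61 35]
  17. access 96: MISS, evict 61. Cache (LRU->MRU): [35 96]
  18. access 35: HIT. Cache (LRU->MRU): [96 35]
  19. access 35: HIT. Cache (LRU->MRU): [96 35]
  20. access 96: HIT. Cache (LRU->MRU): [35 96]
  21. access 96: HIT. Cache (LRU->MRU): [35 96]
  22. access 61: MISS, evict 35. Cache (LRU->MRU): [96 61]
  23. access 35: MISS, evict 96. Cache (LRU->MRU): [61 35]
  24. access 96: MISS, evict 61. Cache (LRU->MRU): [35 96]
  25. access 35: HIT. Cache (LRU->MRU): [96 35]
  26. access 35: HIT. Cache (LRU->MRU): [96 35]
  27. access 96: HIT. Cache (LRU->MRU): [35 96]
  28. access 33: MISS, evict 35. Cache (LRU->MRU): [96 33]
  29. access 96: HIT. Cache (LRU->MRU): [33 96]
Total: 19 hits, 10 misses, 8 evictions

Answer: 8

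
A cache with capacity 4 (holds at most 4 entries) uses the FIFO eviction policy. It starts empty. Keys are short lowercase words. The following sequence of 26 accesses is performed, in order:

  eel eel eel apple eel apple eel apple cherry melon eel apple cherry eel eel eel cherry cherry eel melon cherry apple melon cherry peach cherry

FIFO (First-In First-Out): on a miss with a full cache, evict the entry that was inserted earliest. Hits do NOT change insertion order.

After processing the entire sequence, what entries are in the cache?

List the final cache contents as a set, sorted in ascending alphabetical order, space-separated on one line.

FIFO simulation (capacity=4):
  1. access eel: MISS. Cache (old->new): [eel]
  2. access eel: HIT. Cache (old->new): [eel]
  3. access eel: HIT. Cache (old->new): [eel]
  4. access apple: MISS. Cache (old->new): [eel apple]
  5. access eel: HIT. Cache (old->new): [eel apple]
  6. access apple: HIT. Cache (old->new): [eel apple]
  7. access eel: HIT. Cache (old->new): [eel apple]
  8. access apple: HIT. Cache (old->new): [eel apple]
  9. access cherry: MISS. Cache (old->new): [eel apple cherry]
  10. access melon: MISS. Cache (old->new): [eel apple cherry melon]
  11. access eel: HIT. Cache (old->new): [eel apple cherry melon]
  12. access apple: HIT. Cache (old->new): [eel apple cherry melon]
  13. access cherry: HIT. Cache (old->new): [eel apple cherry melon]
  14. access eel: HIT. Cache (old->new): [eel apple cherry melon]
  15. access eel: HIT. Cache (old->new): [eel apple cherry melon]
  16. access eel: HIT. Cache (old->new): [eel apple cherry melon]
  17. access cherry: HIT. Cache (old->new): [eel apple cherry melon]
  18. access cherry: HIT. Cache (old->new): [eel apple cherry melon]
  19. access eel: HIT. Cache (old->new): [eel apple cherry melon]
  20. access melon: HIT. Cache (old->new): [eel apple cherry melon]
  21. access cherry: HIT. Cache (old->new): [eel apple cherry melon]
  22. access apple: HIT. Cache (old->new): [eel apple cherry melon]
  23. access melon: HIT. Cache (old->new): [eel apple cherry melon]
  24. access cherry: HIT. Cache (old->new): [eel apple cherry melon]
  25. access peach: MISS, evict eel. Cache (old->new): [apple cherry melon peach]
  26. access cherry: HIT. Cache (old->new): [apple cherry melon peach]
Total: 21 hits, 5 misses, 1 evictions

Answer: apple cherry melon peach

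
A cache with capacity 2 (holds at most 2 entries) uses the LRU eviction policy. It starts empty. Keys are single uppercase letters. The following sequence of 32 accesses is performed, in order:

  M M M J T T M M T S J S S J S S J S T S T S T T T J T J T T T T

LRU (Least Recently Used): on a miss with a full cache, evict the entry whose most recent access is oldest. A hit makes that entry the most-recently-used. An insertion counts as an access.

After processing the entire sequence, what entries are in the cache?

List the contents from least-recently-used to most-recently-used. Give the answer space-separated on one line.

Answer: J T

Derivation:
LRU simulation (capacity=2):
  1. access M: MISS. Cache (LRU->MRU): [M]
  2. access M: HIT. Cache (LRU->MRU): [M]
  3. access M: HIT. Cache (LRU->MRU): [M]
  4. access J: MISS. Cache (LRU->MRU): [M J]
  5. access T: MISS, evict M. Cache (LRU->MRU): [J T]
  6. access T: HIT. Cache (LRU->MRU): [J T]
  7. access M: MISS, evict J. Cache (LRU->MRU): [T M]
  8. access M: HIT. Cache (LRU->MRU): [T M]
  9. access T: HIT. Cache (LRU->MRU): [M T]
  10. access S: MISS, evict M. Cache (LRU->MRU): [T S]
  11. access J: MISS, evict T. Cache (LRU->MRU): [S J]
  12. access S: HIT. Cache (LRU->MRU): [J S]
  13. access S: HIT. Cache (LRU->MRU): [J S]
  14. access J: HIT. Cache (LRU->MRU): [S J]
  15. access S: HIT. Cache (LRU->MRU): [J S]
  16. access S: HIT. Cache (LRU->MRU): [J S]
  17. access J: HIT. Cache (LRU->MRU): [S J]
  18. access S: HIT. Cache (LRU->MRU): [J S]
  19. access T: MISS, evict J. Cache (LRU->MRU): [S T]
  20. access S: HIT. Cache (LRU->MRU): [T S]
  21. access T: HIT. Cache (LRU->MRU): [S T]
  22. access S: HIT. Cache (LRU->MRU): [T S]
  23. access T: HIT. Cache (LRU->MRU): [S T]
  24. access T: HIT. Cache (LRU->MRU): [S T]
  25. access T: HIT. Cache (LRU->MRU): [S T]
  26. access J: MISS, evict S. Cache (LRU->MRU): [T J]
  27. access T: HIT. Cache (LRU->MRU): [J T]
  28. access J: HIT. Cache (LRU->MRU): [T J]
  29. access T: HIT. Cache (LRU->MRU): [J T]
  30. access T: HIT. Cache (LRU->MRU): [J T]
  31. access T: HIT. Cache (LRU->MRU): [J T]
  32. access T: HIT. Cache (LRU->MRU): [J T]
Total: 24 hits, 8 misses, 6 evictions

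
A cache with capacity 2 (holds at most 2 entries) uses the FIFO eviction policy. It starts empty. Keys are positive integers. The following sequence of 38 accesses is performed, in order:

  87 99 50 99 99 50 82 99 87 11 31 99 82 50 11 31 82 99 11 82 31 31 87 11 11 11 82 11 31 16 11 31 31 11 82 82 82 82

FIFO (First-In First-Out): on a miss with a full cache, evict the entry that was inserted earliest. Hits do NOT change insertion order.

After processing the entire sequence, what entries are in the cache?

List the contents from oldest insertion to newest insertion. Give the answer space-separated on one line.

Answer: 31 82

Derivation:
FIFO simulation (capacity=2):
  1. access 87: MISS. Cache (old->new): [87]
  2. access 99: MISS. Cache (old->new): [87 99]
  3. access 50: MISS, evict 87. Cache (old->new): [99 50]
  4. access 99: HIT. Cache (old->new): [99 50]
  5. access 99: HIT. Cache (old->new): [99 50]
  6. access 50: HIT. Cache (old->new): [99 50]
  7. access 82: MISS, evict 99. Cache (old->new): [50 82]
  8. access 99: MISS, evict 50. Cache (old->new): [82 99]
  9. access 87: MISS, evict 82. Cache (old->new): [99 87]
  10. access 11: MISS, evict 99. Cache (old->new): [87 11]
  11. access 31: MISS, evict 87. Cache (old->new): [11 31]
  12. access 99: MISS, evict 11. Cache (old->new): [31 99]
  13. access 82: MISS, evict 31. Cache (old->new): [99 82]
  14. access 50: MISS, evict 99. Cache (old->new): [82 50]
  15. access 11: MISS, evict 82. Cache (old->new): [50 11]
  16. access 31: MISS, evict 50. Cache (old->new): [11 31]
  17. access 82: MISS, evict 11. Cache (old->new): [31 82]
  18. access 99: MISS, evict 31. Cache (old->new): [82 99]
  19. access 11: MISS, evict 82. Cache (old->new): [99 11]
  20. access 82: MISS, evict 99. Cache (old->new): [11 82]
  21. access 31: MISS, evict 11. Cache (old->new): [82 31]
  22. access 31: HIT. Cache (old->new): [82 31]
  23. access 87: MISS, evict 82. Cache (old->new): [31 87]
  24. access 11: MISS, evict 31. Cache (old->new): [87 11]
  25. access 11: HIT. Cache (old->new): [87 11]
  26. access 11: HIT. Cache (old->new): [87 11]
  27. access 82: MISS, evict 87. Cache (old->new): [11 82]
  28. access 11: HIT. Cache (old->new): [11 82]
  29. access 31: MISS, evict 11. Cache (old->new): [82 31]
  30. access 16: MISS, evict 82. Cache (old->new): [31 16]
  31. access 11: MISS, evict 31. Cache (old->new): [16 11]
  32. access 31: MISS, evict 16. Cache (old->new): [11 31]
  33. access 31: HIT. Cache (old->new): [11 31]
  34. access 11: HIT. Cache (old->new): [11 31]
  35. access 82: MISS, evict 11. Cache (old->new): [31 82]
  36. access 82: HIT. Cache (old->new): [31 82]
  37. access 82: HIT. Cache (old->new): [31 82]
  38. access 82: HIT. Cache (old->new): [31 82]
Total: 12 hits, 26 misses, 24 evictions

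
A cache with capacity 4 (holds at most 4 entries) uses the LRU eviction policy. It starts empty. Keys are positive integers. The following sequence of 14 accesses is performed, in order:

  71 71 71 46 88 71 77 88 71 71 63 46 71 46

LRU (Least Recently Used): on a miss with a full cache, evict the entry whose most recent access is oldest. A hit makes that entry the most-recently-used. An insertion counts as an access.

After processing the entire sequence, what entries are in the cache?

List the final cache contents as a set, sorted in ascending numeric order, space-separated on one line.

Answer: 46 63 71 88

Derivation:
LRU simulation (capacity=4):
  1. access 71: MISS. Cache (LRU->MRU): [71]
  2. access 71: HIT. Cache (LRU->MRU): [71]
  3. access 71: HIT. Cache (LRU->MRU): [71]
  4. access 46: MISS. Cache (LRU->MRU): [71 46]
  5. access 88: MISS. Cache (LRU->MRU): [71 46 88]
  6. access 71: HIT. Cache (LRU->MRU): [46 88 71]
  7. access 77: MISS. Cache (LRU->MRU): [46 88 71 77]
  8. access 88: HIT. Cache (LRU->MRU): [46 71 77 88]
  9. access 71: HIT. Cache (LRU->MRU): [46 77 88 71]
  10. access 71: HIT. Cache (LRU->MRU): [46 77 88 71]
  11. access 63: MISS, evict 46. Cache (LRU->MRU): [77 88 71 63]
  12. access 46: MISS, evict 77. Cache (LRU->MRU): [88 71 63 46]
  13. access 71: HIT. Cache (LRU->MRU): [88 63 46 71]
  14. access 46: HIT. Cache (LRU->MRU): [88 63 71 46]
Total: 8 hits, 6 misses, 2 evictions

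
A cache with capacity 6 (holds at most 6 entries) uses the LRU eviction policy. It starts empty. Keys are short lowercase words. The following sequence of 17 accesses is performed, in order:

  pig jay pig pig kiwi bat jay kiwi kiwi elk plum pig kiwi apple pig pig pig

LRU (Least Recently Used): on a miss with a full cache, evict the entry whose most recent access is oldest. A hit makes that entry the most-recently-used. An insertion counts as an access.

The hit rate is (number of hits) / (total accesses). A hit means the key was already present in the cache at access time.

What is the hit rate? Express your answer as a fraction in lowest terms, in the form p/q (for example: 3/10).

Answer: 10/17

Derivation:
LRU simulation (capacity=6):
  1. access pig: MISS. Cache (LRU->MRU): [pig]
  2. access jay: MISS. Cache (LRU->MRU): [pig jay]
  3. access pig: HIT. Cache (LRU->MRU): [jay pig]
  4. access pig: HIT. Cache (LRU->MRU): [jay pig]
  5. access kiwi: MISS. Cache (LRU->MRU): [jay pig kiwi]
  6. access bat: MISS. Cache (LRU->MRU): [jay pig kiwi bat]
  7. access jay: HIT. Cache (LRU->MRU): [pig kiwi bat jay]
  8. access kiwi: HIT. Cache (LRU->MRU): [pig bat jay kiwi]
  9. access kiwi: HIT. Cache (LRU->MRU): [pig bat jay kiwi]
  10. access elk: MISS. Cache (LRU->MRU): [pig bat jay kiwi elk]
  11. access plum: MISS. Cache (LRU->MRU): [pig bat jay kiwi elk plum]
  12. access pig: HIT. Cache (LRU->MRU): [bat jay kiwi elk plum pig]
  13. access kiwi: HIT. Cache (LRU->MRU): [bat jay elk plum pig kiwi]
  14. access apple: MISS, evict bat. Cache (LRU->MRU): [jay elk plum pig kiwi apple]
  15. access pig: HIT. Cache (LRU->MRU): [jay elk plum kiwi apple pig]
  16. access pig: HIT. Cache (LRU->MRU): [jay elk plum kiwi apple pig]
  17. access pig: HIT. Cache (LRU->MRU): [jay elk plum kiwi apple pig]
Total: 10 hits, 7 misses, 1 evictions

Hit rate = 10/17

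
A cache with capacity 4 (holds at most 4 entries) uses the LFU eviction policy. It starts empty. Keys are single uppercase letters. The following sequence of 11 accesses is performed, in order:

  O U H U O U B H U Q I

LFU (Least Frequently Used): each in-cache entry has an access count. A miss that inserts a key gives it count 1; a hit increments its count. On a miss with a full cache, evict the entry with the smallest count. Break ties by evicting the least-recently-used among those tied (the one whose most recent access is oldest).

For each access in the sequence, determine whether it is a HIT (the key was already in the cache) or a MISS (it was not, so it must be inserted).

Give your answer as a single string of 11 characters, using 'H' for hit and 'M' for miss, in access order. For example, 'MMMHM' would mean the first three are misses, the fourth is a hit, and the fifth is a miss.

Answer: MMMHHHMHHMM

Derivation:
LFU simulation (capacity=4):
  1. access O: MISS. Cache: [O(c=1)]
  2. access U: MISS. Cache: [O(c=1) U(c=1)]
  3. access H: MISS. Cache: [O(c=1) U(c=1) H(c=1)]
  4. access U: HIT, count now 2. Cache: [O(c=1) H(c=1) U(c=2)]
  5. access O: HIT, count now 2. Cache: [H(c=1) U(c=2) O(c=2)]
  6. access U: HIT, count now 3. Cache: [H(c=1) O(c=2) U(c=3)]
  7. access B: MISS. Cache: [H(c=1) B(c=1) O(c=2) U(c=3)]
  8. access H: HIT, count now 2. Cache: [B(c=1) O(c=2) H(c=2) U(c=3)]
  9. access U: HIT, count now 4. Cache: [B(c=1) O(c=2) H(c=2) U(c=4)]
  10. access Q: MISS, evict B(c=1). Cache: [Q(c=1) O(c=2) H(c=2) U(c=4)]
  11. access I: MISS, evict Q(c=1). Cache: [I(c=1) O(c=2) H(c=2) U(c=4)]
Total: 5 hits, 6 misses, 2 evictions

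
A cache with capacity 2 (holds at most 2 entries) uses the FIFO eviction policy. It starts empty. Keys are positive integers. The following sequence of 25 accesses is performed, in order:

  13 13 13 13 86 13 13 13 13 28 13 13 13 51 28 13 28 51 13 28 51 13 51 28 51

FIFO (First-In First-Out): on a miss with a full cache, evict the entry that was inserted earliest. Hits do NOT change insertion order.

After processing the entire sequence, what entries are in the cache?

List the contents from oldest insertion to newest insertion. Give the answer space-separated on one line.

Answer: 51 28

Derivation:
FIFO simulation (capacity=2):
  1. access 13: MISS. Cache (old->new): [13]
  2. access 13: HIT. Cache (old->new): [13]
  3. access 13: HIT. Cache (old->new): [13]
  4. access 13: HIT. Cache (old->new): [13]
  5. access 86: MISS. Cache (old->new): [13 86]
  6. access 13: HIT. Cache (old->new): [13 86]
  7. access 13: HIT. Cache (old->new): [13 86]
  8. access 13: HIT. Cache (old->new): [13 86]
  9. access 13: HIT. Cache (old->new): [13 86]
  10. access 28: MISS, evict 13. Cache (old->new): [86 28]
  11. access 13: MISS, evict 86. Cache (old->new): [28 13]
  12. access 13: HIT. Cache (old->new): [28 13]
  13. access 13: HIT. Cache (old->new): [28 13]
  14. access 51: MISS, evict 28. Cache (old->new): [13 51]
  15. access 28: MISS, evict 13. Cache (old->new): [51 28]
  16. access 13: MISS, evict 51. Cache (old->new): [28 13]
  17. access 28: HIT. Cache (old->new): [28 13]
  18. access 51: MISS, evict 28. Cache (old->new): [13 51]
  19. access 13: HIT. Cache (old->new): [13 51]
  20. access 28: MISS, evict 13. Cache (old->new): [51 28]
  21. access 51: HIT. Cache (old->new): [51 28]
  22. access 13: MISS, evict 51. Cache (old->new): [28 13]
  23. access 51: MISS, evict 28. Cache (old->new): [13 51]
  24. access 28: MISS, evict 13. Cache (old->new): [51 28]
  25. access 51: HIT. Cache (old->new): [51 28]
Total: 13 hits, 12 misses, 10 evictions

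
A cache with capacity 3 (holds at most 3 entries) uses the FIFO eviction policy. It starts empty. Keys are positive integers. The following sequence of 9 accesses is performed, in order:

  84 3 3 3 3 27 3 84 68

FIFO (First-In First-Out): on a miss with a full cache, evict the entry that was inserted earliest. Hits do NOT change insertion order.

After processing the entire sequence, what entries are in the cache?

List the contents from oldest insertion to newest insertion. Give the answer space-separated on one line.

Answer: 3 27 68

Derivation:
FIFO simulation (capacity=3):
  1. access 84: MISS. Cache (old->new): [84]
  2. access 3: MISS. Cache (old->new): [84 3]
  3. access 3: HIT. Cache (old->new): [84 3]
  4. access 3: HIT. Cache (old->new): [84 3]
  5. access 3: HIT. Cache (old->new): [84 3]
  6. access 27: MISS. Cache (old->new): [84 3 27]
  7. access 3: HIT. Cache (old->new): [84 3 27]
  8. access 84: HIT. Cache (old->new): [84 3 27]
  9. access 68: MISS, evict 84. Cache (old->new): [3 27 68]
Total: 5 hits, 4 misses, 1 evictions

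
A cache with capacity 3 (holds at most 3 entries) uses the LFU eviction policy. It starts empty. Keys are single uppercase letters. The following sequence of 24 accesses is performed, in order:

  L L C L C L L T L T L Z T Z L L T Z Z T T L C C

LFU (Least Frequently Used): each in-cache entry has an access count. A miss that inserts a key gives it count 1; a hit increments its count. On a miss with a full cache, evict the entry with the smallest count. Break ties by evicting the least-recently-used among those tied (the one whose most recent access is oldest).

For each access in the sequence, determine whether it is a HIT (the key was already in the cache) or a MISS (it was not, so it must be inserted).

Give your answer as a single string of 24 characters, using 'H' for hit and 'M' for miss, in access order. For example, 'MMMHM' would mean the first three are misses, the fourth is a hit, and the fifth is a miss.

Answer: MHMHHHHMHHHMHHHHHHHHHHMH

Derivation:
LFU simulation (capacity=3):
  1. access L: MISS. Cache: [L(c=1)]
  2. access L: HIT, count now 2. Cache: [L(c=2)]
  3. access C: MISS. Cache: [C(c=1) L(c=2)]
  4. access L: HIT, count now 3. Cache: [C(c=1) L(c=3)]
  5. access C: HIT, count now 2. Cache: [C(c=2) L(c=3)]
  6. access L: HIT, count now 4. Cache: [C(c=2) L(c=4)]
  7. access L: HIT, count now 5. Cache: [C(c=2) L(c=5)]
  8. access T: MISS. Cache: [T(c=1) C(c=2) L(c=5)]
  9. access L: HIT, count now 6. Cache: [T(c=1) C(c=2) L(c=6)]
  10. access T: HIT, count now 2. Cache: [C(c=2) T(c=2) L(c=6)]
  11. access L: HIT, count now 7. Cache: [C(c=2) T(c=2) L(c=7)]
  12. access Z: MISS, evict C(c=2). Cache: [Z(c=1) T(c=2) L(c=7)]
  13. access T: HIT, count now 3. Cache: [Z(c=1) T(c=3) L(c=7)]
  14. access Z: HIT, count now 2. Cache: [Z(c=2) T(c=3) L(c=7)]
  15. access L: HIT, count now 8. Cache: [Z(c=2) T(c=3) L(c=8)]
  16. access L: HIT, count now 9. Cache: [Z(c=2) T(c=3) L(c=9)]
  17. access T: HIT, count now 4. Cache: [Z(c=2) T(c=4) L(c=9)]
  18. access Z: HIT, count now 3. Cache: [Z(c=3) T(c=4) L(c=9)]
  19. access Z: HIT, count now 4. Cache: [T(c=4) Z(c=4) L(c=9)]
  20. access T: HIT, count now 5. Cache: [Z(c=4) T(c=5) L(c=9)]
  21. access T: HIT, count now 6. Cache: [Z(c=4) T(c=6) L(c=9)]
  22. access L: HIT, count now 10. Cache: [Z(c=4) T(c=6) L(c=10)]
  23. access C: MISS, evict Z(c=4). Cache: [C(c=1) T(c=6) L(c=10)]
  24. access C: HIT, count now 2. Cache: [C(c=2) T(c=6) L(c=10)]
Total: 19 hits, 5 misses, 2 evictions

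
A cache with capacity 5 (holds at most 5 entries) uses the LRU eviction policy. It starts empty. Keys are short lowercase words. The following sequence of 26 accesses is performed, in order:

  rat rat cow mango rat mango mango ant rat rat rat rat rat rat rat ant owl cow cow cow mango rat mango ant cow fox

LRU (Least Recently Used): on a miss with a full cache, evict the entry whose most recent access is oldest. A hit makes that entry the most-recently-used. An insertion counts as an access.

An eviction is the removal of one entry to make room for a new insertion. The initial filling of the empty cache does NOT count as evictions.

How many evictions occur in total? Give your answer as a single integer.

LRU simulation (capacity=5):
  1. access rat: MISS. Cache (LRU->MRU): [rat]
  2. access rat: HIT. Cache (LRU->MRU): [rat]
  3. access cow: MISS. Cache (LRU->MRU): [rat cow]
  4. access mango: MISS. Cache (LRU->MRU): [rat cow mango]
  5. access rat: HIT. Cache (LRU->MRU): [cow mango rat]
  6. access mango: HIT. Cache (LRU->MRU): [cow rat mango]
  7. access mango: HIT. Cache (LRU->MRU): [cow rat mango]
  8. access ant: MISS. Cache (LRU->MRU): [cow rat mango ant]
  9. access rat: HIT. Cache (LRU->MRU): [cow mango ant rat]
  10. access rat: HIT. Cache (LRU->MRU): [cow mango ant rat]
  11. access rat: HIT. Cache (LRU->MRU): [cow mango ant rat]
  12. access rat: HIT. Cache (LRU->MRU): [cow mango ant rat]
  13. access rat: HIT. Cache (LRU->MRU): [cow mango ant rat]
  14. access rat: HIT. Cache (LRU->MRU): [cow mango ant rat]
  15. access rat: HIT. Cache (LRU->MRU): [cow mango ant rat]
  16. access ant: HIT. Cache (LRU->MRU): [cow mango rat ant]
  17. access owl: MISS. Cache (LRU->MRU): [cow mango rat ant owl]
  18. access cow: HIT. Cache (LRU->MRU): [mango rat ant owl cow]
  19. access cow: HIT. Cache (LRU->MRU): [mango rat ant owl cow]
  20. access cow: HIT. Cache (LRU->MRU): [mango rat ant owl cow]
  21. access mango: HIT. Cache (LRU->MRU): [rat ant owl cow mango]
  22. access rat: HIT. Cache (LRU->MRU): [ant owl cow mango rat]
  23. access mango: HIT. Cache (LRU->MRU): [ant owl cow rat mango]
  24. access ant: HIT. Cache (LRU->MRU): [owl cow rat mango ant]
  25. access cow: HIT. Cache (LRU->MRU): [owl rat mango ant cow]
  26. access fox: MISS, evict owl. Cache (LRU->MRU): [rat mango ant cow fox]
Total: 20 hits, 6 misses, 1 evictions

Answer: 1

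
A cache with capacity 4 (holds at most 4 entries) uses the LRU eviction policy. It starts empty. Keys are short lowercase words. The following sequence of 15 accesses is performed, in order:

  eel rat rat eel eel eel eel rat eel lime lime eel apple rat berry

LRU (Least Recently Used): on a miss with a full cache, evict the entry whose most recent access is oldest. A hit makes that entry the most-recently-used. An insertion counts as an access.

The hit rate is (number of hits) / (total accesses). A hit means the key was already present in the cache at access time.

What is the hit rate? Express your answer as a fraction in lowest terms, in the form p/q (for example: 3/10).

LRU simulation (capacity=4):
  1. access eel: MISS. Cache (LRU->MRU): [eel]
  2. access rat: MISS. Cache (LRU->MRU): [eel rat]
  3. access rat: HIT. Cache (LRU->MRU): [eel rat]
  4. access eel: HIT. Cache (LRU->MRU): [rat eel]
  5. access eel: HIT. Cache (LRU->MRU): [rat eel]
  6. access eel: HIT. Cache (LRU->MRU): [rat eel]
  7. access eel: HIT. Cache (LRU->MRU): [rat eel]
  8. access rat: HIT. Cache (LRU->MRU): [eel rat]
  9. access eel: HIT. Cache (LRU->MRU): [rat eel]
  10. access lime: MISS. Cache (LRU->MRU): [rat eel lime]
  11. access lime: HIT. Cache (LRU->MRU): [rat eel lime]
  12. access eel: HIT. Cache (LRU->MRU): [rat lime eel]
  13. access apple: MISS. Cache (LRU->MRU): [rat lime eel apple]
  14. access rat: HIT. Cache (LRU->MRU): [lime eel apple rat]
  15. access berry: MISS, evict lime. Cache (LRU->MRU): [eel apple rat berry]
Total: 10 hits, 5 misses, 1 evictions

Hit rate = 10/15 = 2/3

Answer: 2/3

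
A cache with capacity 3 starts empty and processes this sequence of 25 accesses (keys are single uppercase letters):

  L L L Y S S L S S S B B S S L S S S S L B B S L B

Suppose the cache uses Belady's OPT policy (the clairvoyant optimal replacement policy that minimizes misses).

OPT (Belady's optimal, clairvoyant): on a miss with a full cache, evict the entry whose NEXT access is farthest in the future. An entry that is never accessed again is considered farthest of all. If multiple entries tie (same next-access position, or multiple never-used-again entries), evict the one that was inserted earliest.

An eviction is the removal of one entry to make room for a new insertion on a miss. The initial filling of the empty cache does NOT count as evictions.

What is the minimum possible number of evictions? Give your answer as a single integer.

Answer: 1

Derivation:
OPT (Belady) simulation (capacity=3):
  1. access L: MISS. Cache: [L]
  2. access L: HIT. Next use of L: step 3. Cache: [L]
  3. access L: HIT. Next use of L: step 7. Cache: [L]
  4. access Y: MISS. Cache: [L Y]
  5. access S: MISS. Cache: [L Y S]
  6. access S: HIT. Next use of S: step 8. Cache: [L Y S]
  7. access L: HIT. Next use of L: step 15. Cache: [L Y S]
  8. access S: HIT. Next use of S: step 9. Cache: [L Y S]
  9. access S: HIT. Next use of S: step 10. Cache: [L Y S]
  10. access S: HIT. Next use of S: step 13. Cache: [L Y S]
  11. access B: MISS, evict Y (next use: never). Cache: [L S B]
  12. access B: HIT. Next use of B: step 21. Cache: [L S B]
  13. access S: HIT. Next use of S: step 14. Cache: [L S B]
  14. access S: HIT. Next use of S: step 16. Cache: [L S B]
  15. access L: HIT. Next use of L: step 20. Cache: [L S B]
  16. access S: HIT. Next use of S: step 17. Cache: [L S B]
  17. access S: HIT. Next use of S: step 18. Cache: [L S B]
  18. access S: HIT. Next use of S: step 19. Cache: [L S B]
  19. access S: HIT. Next use of S: step 23. Cache: [L S B]
  20. access L: HIT. Next use of L: step 24. Cache: [L S B]
  21. access B: HIT. Next use of B: step 22. Cache: [L S B]
  22. access B: HIT. Next use of B: step 25. Cache: [L S B]
  23. access S: HIT. Next use of S: never. Cache: [L S B]
  24. access L: HIT. Next use of L: never. Cache: [L S B]
  25. access B: HIT. Next use of B: never. Cache: [L S B]
Total: 21 hits, 4 misses, 1 evictions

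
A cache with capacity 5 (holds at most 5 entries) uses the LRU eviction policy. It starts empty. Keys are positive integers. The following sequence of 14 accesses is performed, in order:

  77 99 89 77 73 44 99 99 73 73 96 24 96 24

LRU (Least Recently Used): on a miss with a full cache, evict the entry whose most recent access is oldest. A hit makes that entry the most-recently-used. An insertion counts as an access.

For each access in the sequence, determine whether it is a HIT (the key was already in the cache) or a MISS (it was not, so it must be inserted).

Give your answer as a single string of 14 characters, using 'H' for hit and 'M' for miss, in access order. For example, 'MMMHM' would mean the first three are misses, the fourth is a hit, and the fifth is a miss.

Answer: MMMHMMHHHHMMHH

Derivation:
LRU simulation (capacity=5):
  1. access 77: MISS. Cache (LRU->MRU): [77]
  2. access 99: MISS. Cache (LRU->MRU): [77 99]
  3. access 89: MISS. Cache (LRU->MRU): [77 99 89]
  4. access 77: HIT. Cache (LRU->MRU): [99 89 77]
  5. access 73: MISS. Cache (LRU->MRU): [99 89 77 73]
  6. access 44: MISS. Cache (LRU->MRU): [99 89 77 73 44]
  7. access 99: HIT. Cache (LRU->MRU): [89 77 73 44 99]
  8. access 99: HIT. Cache (LRU->MRU): [89 77 73 44 99]
  9. access 73: HIT. Cache (LRU->MRU): [89 77 44 99 73]
  10. access 73: HIT. Cache (LRU->MRU): [89 77 44 99 73]
  11. access 96: MISS, evict 89. Cache (LRU->MRU): [77 44 99 73 96]
  12. access 24: MISS, evict 77. Cache (LRU->MRU): [44 99 73 96 24]
  13. access 96: HIT. Cache (LRU->MRU): [44 99 73 24 96]
  14. access 24: HIT. Cache (LRU->MRU): [44 99 73 96 24]
Total: 7 hits, 7 misses, 2 evictions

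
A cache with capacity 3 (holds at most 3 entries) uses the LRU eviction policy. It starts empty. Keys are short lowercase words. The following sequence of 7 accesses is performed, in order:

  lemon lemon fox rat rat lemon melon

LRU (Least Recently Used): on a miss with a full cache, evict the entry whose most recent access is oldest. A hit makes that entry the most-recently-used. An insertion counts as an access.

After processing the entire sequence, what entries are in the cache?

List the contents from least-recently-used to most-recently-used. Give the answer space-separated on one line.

LRU simulation (capacity=3):
  1. access lemon: MISS. Cache (LRU->MRU): [lemon]
  2. access lemon: HIT. Cache (LRU->MRU): [lemon]
  3. access fox: MISS. Cache (LRU->MRU): [lemon fox]
  4. access rat: MISS. Cache (LRU->MRU): [lemon fox rat]
  5. access rat: HIT. Cache (LRU->MRU): [lemon fox rat]
  6. access lemon: HIT. Cache (LRU->MRU): [fox rat lemon]
  7. access melon: MISS, evict fox. Cache (LRU->MRU): [rat lemon melon]
Total: 3 hits, 4 misses, 1 evictions

Answer: rat lemon melon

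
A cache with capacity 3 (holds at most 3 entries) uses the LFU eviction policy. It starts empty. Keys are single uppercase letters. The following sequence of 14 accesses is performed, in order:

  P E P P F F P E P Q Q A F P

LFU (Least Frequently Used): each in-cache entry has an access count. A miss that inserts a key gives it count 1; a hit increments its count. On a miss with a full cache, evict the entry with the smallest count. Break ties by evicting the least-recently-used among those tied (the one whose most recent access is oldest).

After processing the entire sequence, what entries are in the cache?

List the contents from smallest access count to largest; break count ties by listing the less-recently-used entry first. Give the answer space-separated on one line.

LFU simulation (capacity=3):
  1. access P: MISS. Cache: [P(c=1)]
  2. access E: MISS. Cache: [P(c=1) E(c=1)]
  3. access P: HIT, count now 2. Cache: [E(c=1) P(c=2)]
  4. access P: HIT, count now 3. Cache: [E(c=1) P(c=3)]
  5. access F: MISS. Cache: [E(c=1) F(c=1) P(c=3)]
  6. access F: HIT, count now 2. Cache: [E(c=1) F(c=2) P(c=3)]
  7. access P: HIT, count now 4. Cache: [E(c=1) F(c=2) P(c=4)]
  8. access E: HIT, count now 2. Cache: [F(c=2) E(c=2) P(c=4)]
  9. access P: HIT, count now 5. Cache: [F(c=2) E(c=2) P(c=5)]
  10. access Q: MISS, evict F(c=2). Cache: [Q(c=1) E(c=2) P(c=5)]
  11. access Q: HIT, count now 2. Cache: [E(c=2) Q(c=2) P(c=5)]
  12. access A: MISS, evict E(c=2). Cache: [A(c=1) Q(c=2) P(c=5)]
  13. access F: MISS, evict A(c=1). Cache: [F(c=1) Q(c=2) P(c=5)]
  14. access P: HIT, count now 6. Cache: [F(c=1) Q(c=2) P(c=6)]
Total: 8 hits, 6 misses, 3 evictions

Answer: F Q P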